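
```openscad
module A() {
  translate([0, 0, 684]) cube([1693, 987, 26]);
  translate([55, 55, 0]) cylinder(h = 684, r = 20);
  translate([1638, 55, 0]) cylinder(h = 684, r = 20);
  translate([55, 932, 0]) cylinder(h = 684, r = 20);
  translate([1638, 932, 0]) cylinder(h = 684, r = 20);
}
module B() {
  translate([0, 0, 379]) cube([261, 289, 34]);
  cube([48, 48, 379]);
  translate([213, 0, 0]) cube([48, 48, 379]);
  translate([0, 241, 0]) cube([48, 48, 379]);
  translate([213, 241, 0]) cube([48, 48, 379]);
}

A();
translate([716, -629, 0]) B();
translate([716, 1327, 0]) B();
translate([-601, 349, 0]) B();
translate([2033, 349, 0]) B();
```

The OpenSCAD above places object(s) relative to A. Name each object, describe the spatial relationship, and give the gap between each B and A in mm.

Each stool's nearest face is 340 mm from the table's bounding box.

A is a table. B is a stool. Four stools sit around the table at the −y, +y, −x, +x sides. The gap between each stool and the table is 340 mm.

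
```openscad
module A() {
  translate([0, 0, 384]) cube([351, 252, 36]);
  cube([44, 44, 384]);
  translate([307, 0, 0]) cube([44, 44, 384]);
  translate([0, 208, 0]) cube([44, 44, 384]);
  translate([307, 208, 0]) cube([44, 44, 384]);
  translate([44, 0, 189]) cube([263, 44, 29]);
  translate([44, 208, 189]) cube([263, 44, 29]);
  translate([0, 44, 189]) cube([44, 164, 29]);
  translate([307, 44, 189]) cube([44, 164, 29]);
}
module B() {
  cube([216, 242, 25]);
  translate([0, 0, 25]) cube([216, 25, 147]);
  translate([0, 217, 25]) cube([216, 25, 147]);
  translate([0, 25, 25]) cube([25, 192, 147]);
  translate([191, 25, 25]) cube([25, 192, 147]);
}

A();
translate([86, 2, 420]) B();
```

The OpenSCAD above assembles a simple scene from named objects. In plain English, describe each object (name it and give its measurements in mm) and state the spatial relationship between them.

A is a four-legged stool. The seat is 351×252 mm, 36 mm thick, top at z = 420 mm. It stands on four square legs, each 44×44 mm in cross-section, from z = 0 to the seat underside, each flush with a corner of the seat. Four stretchers, 44 mm wide and 29 mm tall, connect adjacent legs with their undersides at z = 189 mm, each running between the inner faces of the legs it joins and aligned with the legs' outer faces on the other axis.

B is an open storage box with external size 216×242×172 mm and wall thickness 25 mm (the base is also 25 mm thick). The base covers the whole footprint; the four walls stand on the base, with the y-facing walls full-width and the x-facing walls fitting between their inner faces.

The open box is on top of the stool.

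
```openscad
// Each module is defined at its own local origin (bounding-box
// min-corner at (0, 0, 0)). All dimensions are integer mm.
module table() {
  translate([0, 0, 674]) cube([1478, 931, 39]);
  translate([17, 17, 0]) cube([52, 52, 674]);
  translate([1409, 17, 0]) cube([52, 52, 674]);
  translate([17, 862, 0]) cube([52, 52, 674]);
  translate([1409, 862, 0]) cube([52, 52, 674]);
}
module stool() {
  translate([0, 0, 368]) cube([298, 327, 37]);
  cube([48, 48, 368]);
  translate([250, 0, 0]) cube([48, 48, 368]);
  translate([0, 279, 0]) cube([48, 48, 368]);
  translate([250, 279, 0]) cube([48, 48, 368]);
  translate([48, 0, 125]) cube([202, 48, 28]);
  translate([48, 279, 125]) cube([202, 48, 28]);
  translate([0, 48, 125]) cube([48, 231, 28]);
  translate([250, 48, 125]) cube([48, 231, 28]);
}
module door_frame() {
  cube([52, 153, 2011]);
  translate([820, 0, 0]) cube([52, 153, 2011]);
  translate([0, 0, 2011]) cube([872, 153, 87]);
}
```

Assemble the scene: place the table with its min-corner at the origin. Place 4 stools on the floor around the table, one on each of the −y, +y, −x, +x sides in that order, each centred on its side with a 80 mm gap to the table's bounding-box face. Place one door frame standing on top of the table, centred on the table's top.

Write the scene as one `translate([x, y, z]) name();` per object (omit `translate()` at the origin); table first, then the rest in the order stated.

table();
translate([590, -407, 0]) stool();
translate([590, 1011, 0]) stool();
translate([-378, 302, 0]) stool();
translate([1558, 302, 0]) stool();
translate([303, 389, 713]) door_frame();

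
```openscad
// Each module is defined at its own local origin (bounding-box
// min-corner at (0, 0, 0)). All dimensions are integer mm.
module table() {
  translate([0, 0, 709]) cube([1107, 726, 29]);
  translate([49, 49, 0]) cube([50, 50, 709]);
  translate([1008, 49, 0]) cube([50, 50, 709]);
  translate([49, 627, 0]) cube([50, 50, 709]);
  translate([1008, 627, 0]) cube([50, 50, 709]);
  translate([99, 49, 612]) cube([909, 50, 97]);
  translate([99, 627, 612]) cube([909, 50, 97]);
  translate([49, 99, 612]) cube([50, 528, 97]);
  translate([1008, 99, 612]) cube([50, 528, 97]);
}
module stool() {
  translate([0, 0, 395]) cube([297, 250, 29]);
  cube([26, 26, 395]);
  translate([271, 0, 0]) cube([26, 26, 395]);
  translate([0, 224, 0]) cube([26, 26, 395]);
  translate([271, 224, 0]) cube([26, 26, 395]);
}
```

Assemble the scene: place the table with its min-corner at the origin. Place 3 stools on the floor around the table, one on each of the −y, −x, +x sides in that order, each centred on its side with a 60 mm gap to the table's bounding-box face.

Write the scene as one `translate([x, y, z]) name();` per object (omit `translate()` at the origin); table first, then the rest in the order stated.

table();
translate([405, -310, 0]) stool();
translate([-357, 238, 0]) stool();
translate([1167, 238, 0]) stool();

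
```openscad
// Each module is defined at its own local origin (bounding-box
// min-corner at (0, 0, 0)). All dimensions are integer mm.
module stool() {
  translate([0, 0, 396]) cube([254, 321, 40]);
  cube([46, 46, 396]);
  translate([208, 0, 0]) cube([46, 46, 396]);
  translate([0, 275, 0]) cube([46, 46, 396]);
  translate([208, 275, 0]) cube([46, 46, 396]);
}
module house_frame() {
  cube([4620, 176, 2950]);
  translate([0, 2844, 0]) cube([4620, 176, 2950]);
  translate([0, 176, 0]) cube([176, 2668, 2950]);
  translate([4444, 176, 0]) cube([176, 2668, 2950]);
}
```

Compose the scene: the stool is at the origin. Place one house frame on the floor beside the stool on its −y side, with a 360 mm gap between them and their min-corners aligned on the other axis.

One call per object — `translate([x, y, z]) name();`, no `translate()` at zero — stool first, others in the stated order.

stool();
translate([0, -3380, 0]) house_frame();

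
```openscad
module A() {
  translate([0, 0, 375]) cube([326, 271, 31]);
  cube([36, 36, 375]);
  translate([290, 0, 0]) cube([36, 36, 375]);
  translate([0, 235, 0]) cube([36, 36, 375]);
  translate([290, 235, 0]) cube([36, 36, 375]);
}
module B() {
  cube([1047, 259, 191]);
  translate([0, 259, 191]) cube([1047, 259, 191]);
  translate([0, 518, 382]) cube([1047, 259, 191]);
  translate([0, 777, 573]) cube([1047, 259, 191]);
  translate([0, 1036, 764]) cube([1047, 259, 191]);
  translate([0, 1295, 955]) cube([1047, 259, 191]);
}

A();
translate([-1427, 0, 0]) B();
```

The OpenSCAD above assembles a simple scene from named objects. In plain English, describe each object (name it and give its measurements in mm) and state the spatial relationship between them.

A is a simple wooden stool: a rectangular seat 326 mm (x) by 271 mm (y), 31 mm thick, top face at z = 406 mm, on four square legs, each 36×36 mm in cross-section. The legs rest on z = 0, each flush with a corner of the seat.

B is a straight staircase of 6 solid steps. Each step is 1047 mm wide (x), 259 mm deep (y, the going) and 191 mm tall (the rise). The first step rests on the floor; each subsequent step sits one going further in +y and one rise higher in +z, directly behind and above the previous step with no overlap.

The staircase is on the floor beside the stool on its −x side.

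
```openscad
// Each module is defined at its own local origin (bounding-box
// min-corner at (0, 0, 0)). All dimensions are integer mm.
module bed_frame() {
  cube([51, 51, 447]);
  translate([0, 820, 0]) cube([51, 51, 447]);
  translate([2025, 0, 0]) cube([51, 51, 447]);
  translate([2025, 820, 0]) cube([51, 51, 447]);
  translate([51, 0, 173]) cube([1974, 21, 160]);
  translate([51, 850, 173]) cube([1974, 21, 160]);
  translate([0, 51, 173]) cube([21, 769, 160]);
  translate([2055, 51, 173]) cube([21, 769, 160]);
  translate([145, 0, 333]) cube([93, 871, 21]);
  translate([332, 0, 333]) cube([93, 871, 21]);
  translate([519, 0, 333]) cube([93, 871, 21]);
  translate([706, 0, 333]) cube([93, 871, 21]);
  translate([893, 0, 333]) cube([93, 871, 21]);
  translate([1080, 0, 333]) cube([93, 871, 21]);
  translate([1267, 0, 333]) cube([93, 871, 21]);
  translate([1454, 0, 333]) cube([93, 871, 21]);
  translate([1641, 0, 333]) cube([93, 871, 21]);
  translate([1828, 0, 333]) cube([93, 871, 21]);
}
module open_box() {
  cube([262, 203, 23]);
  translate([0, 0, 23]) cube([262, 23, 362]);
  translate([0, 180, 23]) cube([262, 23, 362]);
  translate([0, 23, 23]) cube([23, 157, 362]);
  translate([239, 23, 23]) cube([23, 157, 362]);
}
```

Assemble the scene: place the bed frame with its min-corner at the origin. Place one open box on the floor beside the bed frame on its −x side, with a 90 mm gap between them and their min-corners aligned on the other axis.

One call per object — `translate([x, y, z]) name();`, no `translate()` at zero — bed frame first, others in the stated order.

bed_frame();
translate([-352, 0, 0]) open_box();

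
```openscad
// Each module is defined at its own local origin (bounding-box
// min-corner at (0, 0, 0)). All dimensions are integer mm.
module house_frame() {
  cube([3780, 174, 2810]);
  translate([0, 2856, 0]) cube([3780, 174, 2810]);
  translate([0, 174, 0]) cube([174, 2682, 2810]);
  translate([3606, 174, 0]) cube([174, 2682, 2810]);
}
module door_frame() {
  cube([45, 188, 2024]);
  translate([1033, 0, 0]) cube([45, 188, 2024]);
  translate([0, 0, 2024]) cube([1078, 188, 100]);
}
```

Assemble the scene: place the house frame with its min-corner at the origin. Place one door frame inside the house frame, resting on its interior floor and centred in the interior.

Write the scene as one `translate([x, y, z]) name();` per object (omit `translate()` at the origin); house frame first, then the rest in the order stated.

house_frame();
translate([1351, 1421, 0]) door_frame();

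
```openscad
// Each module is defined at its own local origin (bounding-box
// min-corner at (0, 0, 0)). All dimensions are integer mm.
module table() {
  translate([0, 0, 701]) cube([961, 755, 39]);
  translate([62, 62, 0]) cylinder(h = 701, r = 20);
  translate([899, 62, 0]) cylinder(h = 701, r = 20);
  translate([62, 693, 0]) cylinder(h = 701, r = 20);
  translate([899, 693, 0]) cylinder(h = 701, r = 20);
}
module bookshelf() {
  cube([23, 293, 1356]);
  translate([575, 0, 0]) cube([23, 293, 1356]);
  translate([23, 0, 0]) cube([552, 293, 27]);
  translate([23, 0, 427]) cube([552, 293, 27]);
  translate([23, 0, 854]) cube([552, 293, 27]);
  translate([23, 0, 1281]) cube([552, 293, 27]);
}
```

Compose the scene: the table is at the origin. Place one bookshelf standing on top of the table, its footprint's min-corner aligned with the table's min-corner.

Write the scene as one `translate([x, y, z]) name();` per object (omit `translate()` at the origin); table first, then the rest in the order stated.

table();
translate([0, 0, 740]) bookshelf();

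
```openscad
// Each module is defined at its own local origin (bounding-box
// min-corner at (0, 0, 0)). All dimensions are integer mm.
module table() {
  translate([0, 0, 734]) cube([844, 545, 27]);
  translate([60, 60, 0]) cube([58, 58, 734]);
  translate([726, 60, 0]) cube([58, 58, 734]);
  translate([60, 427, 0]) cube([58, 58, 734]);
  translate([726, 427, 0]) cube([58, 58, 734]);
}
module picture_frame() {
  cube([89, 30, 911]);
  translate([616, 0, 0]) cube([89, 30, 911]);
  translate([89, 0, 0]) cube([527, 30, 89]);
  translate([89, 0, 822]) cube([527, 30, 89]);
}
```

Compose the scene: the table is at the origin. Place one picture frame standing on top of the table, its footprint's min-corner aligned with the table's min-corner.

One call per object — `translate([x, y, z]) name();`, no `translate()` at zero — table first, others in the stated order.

table();
translate([0, 0, 761]) picture_frame();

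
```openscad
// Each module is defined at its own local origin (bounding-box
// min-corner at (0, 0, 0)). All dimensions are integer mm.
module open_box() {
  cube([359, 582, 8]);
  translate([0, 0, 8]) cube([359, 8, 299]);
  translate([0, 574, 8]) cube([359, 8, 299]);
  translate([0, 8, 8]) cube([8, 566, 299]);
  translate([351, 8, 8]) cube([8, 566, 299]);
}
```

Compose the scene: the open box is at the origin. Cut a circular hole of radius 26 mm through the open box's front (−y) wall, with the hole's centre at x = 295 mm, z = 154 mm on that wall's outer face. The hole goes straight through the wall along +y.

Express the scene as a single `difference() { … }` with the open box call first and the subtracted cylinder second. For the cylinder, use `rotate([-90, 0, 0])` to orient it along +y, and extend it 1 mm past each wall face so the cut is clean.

difference() {
  open_box();
  translate([295, -1, 154]) rotate([-90, 0, 0]) cylinder(h = 10, r = 26);
}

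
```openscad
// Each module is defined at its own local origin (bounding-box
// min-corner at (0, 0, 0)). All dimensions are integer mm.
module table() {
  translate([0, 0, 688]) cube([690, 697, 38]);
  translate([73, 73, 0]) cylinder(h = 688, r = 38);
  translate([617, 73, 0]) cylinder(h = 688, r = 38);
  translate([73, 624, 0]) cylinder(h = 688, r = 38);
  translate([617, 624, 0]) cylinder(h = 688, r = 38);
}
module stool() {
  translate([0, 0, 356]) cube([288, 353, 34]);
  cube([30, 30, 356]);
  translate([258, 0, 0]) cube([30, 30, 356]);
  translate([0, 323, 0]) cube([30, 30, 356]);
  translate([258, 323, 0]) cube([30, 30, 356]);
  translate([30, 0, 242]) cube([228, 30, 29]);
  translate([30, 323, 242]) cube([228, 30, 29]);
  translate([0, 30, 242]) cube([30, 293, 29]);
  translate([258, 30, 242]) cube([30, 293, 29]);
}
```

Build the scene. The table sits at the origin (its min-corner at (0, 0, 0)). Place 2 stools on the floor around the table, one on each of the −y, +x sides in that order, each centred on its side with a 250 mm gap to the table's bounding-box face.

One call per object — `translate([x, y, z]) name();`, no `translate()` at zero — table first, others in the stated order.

table();
translate([201, -603, 0]) stool();
translate([940, 172, 0]) stool();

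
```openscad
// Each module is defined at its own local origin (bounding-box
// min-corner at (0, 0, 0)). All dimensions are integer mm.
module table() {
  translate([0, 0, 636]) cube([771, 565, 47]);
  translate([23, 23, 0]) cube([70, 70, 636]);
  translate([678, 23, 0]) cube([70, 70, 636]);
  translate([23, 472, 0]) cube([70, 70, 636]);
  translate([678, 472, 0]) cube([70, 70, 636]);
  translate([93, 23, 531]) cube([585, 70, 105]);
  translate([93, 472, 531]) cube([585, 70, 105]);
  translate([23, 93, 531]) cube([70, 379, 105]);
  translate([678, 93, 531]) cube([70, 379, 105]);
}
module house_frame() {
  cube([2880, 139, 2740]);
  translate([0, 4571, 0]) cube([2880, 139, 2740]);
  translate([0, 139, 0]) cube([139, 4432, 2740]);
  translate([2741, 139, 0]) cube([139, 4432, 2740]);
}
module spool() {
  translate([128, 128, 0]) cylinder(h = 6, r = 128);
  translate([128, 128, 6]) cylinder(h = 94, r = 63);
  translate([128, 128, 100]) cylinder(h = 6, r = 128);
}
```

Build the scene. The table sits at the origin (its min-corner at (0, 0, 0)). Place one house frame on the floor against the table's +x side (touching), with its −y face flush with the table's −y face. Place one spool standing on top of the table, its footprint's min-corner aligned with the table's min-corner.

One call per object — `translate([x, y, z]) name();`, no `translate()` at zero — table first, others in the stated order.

table();
translate([771, 0, 0]) house_frame();
translate([0, 0, 683]) spool();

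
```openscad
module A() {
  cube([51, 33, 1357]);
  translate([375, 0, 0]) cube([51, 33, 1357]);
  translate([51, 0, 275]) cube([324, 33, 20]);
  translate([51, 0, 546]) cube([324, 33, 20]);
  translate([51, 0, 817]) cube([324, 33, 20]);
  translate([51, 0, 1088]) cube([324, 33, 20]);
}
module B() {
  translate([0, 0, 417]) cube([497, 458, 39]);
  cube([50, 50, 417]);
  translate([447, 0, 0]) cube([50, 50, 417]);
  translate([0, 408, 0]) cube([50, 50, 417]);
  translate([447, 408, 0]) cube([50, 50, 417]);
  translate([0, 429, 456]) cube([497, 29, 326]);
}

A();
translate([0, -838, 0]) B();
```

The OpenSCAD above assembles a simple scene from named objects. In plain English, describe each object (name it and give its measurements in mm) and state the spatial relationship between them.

A is a straight ladder. Two 51×33 mm vertical rails, 1357 mm tall, stand 426 mm apart (outside-to-outside) with their front faces coplanar on the −y side. 4 rungs, each 33 mm deep and 20 mm tall, span between the inner faces of the rails, front faces flush with the rails. The lowest rung's underside is at z = 275 mm and rungs are spaced 271 mm apart (underside to underside).

B is a chair. The seat is a 497×458×39 mm slab with its top at z = 456 mm, on four 50×50 mm corner legs (flush with the seat edges, standing on z = 0). A flat backrest 29 mm thick, 326 mm tall, spans the full seat width and rises from the seat top along its +y edge, rear face flush with the rear of the seat.

The chair is on the floor beside the ladder on its −y side.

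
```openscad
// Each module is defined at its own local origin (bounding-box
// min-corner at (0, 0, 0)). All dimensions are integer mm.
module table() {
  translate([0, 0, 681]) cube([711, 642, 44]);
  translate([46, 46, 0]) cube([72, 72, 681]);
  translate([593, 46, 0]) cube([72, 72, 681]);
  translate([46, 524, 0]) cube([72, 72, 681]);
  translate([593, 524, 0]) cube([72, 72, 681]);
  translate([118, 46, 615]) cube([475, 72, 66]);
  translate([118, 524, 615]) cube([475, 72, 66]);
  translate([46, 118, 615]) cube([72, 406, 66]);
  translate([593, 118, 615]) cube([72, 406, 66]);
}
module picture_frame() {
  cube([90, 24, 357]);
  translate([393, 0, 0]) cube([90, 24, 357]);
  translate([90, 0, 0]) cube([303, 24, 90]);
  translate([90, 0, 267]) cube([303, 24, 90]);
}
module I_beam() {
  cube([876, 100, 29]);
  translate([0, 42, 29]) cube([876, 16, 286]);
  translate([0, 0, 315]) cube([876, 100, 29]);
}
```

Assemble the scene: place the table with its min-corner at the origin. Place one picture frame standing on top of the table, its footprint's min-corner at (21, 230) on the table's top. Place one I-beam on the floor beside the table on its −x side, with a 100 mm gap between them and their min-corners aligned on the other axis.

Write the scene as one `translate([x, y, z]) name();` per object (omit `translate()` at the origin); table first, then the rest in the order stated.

table();
translate([21, 230, 725]) picture_frame();
translate([-976, 0, 0]) I_beam();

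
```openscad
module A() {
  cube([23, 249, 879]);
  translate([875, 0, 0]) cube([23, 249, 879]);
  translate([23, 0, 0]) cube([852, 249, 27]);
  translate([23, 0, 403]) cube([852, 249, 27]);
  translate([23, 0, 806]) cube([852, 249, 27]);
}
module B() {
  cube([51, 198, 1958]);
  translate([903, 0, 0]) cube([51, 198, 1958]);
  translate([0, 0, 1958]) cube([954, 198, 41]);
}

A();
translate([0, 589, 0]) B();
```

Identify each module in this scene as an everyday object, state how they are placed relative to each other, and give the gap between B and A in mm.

A is a bookshelf. B is a door frame. The door frame is on the floor beside the bookshelf on its +y side. The gap between the door frame and the bookshelf is 340 mm.

The door frame's nearest face is 340 mm from the bookshelf's +y face.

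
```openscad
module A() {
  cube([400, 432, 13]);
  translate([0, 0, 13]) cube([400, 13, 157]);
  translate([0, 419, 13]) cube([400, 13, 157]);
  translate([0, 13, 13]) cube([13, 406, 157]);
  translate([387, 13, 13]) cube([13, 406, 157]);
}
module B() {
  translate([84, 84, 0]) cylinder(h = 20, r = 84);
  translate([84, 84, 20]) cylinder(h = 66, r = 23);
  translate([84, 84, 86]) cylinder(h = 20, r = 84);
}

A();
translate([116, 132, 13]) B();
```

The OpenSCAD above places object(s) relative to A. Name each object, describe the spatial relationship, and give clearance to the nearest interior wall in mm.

Clearances: x = 103, y = 119; minimum 103 mm.

A is an open box. B is a spool. The spool sits inside the open box, centred. The clearance to the nearest interior wall is 103 mm.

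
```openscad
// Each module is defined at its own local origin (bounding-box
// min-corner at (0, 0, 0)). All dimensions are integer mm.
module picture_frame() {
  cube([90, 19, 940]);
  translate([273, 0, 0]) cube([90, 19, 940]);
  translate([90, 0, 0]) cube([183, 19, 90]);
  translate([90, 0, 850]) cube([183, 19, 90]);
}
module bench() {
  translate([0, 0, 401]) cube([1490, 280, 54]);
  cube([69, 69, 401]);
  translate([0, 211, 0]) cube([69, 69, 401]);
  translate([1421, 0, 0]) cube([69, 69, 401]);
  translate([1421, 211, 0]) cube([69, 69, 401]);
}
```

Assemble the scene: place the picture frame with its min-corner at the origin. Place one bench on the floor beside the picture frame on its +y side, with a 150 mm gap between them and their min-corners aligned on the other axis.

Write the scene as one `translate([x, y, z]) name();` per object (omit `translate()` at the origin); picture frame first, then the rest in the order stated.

picture_frame();
translate([0, 169, 0]) bench();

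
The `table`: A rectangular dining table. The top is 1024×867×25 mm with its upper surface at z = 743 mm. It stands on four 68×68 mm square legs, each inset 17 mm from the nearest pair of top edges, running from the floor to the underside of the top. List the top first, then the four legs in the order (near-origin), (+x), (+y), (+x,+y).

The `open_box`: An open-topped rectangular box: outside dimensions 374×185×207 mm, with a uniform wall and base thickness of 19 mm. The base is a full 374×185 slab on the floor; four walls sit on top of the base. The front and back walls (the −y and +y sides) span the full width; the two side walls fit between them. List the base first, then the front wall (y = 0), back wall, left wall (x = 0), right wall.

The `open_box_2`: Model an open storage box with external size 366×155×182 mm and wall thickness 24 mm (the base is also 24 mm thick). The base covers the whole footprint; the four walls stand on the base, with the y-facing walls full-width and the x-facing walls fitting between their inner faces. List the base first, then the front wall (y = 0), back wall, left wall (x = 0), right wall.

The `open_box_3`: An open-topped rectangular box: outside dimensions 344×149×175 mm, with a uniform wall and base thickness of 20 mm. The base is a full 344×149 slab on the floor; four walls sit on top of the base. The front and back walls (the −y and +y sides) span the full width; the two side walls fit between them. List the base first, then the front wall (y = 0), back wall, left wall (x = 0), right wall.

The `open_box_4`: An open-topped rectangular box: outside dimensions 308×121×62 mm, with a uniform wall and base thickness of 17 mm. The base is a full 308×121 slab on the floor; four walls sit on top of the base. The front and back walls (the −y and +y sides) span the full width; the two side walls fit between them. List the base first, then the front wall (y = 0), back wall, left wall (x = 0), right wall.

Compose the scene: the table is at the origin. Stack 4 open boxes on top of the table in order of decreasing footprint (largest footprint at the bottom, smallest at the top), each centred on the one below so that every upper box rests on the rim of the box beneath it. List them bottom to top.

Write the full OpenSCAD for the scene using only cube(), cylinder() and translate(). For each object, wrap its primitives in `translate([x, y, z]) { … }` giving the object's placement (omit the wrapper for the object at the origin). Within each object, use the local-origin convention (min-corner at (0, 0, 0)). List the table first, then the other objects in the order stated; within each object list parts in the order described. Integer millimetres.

translate([0, 0, 718]) cube([1024, 867, 25]);
translate([17, 17, 0]) cube([68, 68, 718]);
translate([939, 17, 0]) cube([68, 68, 718]);
translate([17, 782, 0]) cube([68, 68, 718]);
translate([939, 782, 0]) cube([68, 68, 718]);
translate([325, 341, 743]) {
  cube([374, 185, 19]);
  translate([0, 0, 19]) cube([374, 19, 188]);
  translate([0, 166, 19]) cube([374, 19, 188]);
  translate([0, 19, 19]) cube([19, 147, 188]);
  translate([355, 19, 19]) cube([19, 147, 188]);
}
translate([329, 356, 950]) {
  cube([366, 155, 24]);
  translate([0, 0, 24]) cube([366, 24, 158]);
  translate([0, 131, 24]) cube([366, 24, 158]);
  translate([0, 24, 24]) cube([24, 107, 158]);
  translate([342, 24, 24]) cube([24, 107, 158]);
}
translate([340, 359, 1132]) {
  cube([344, 149, 20]);
  translate([0, 0, 20]) cube([344, 20, 155]);
  translate([0, 129, 20]) cube([344, 20, 155]);
  translate([0, 20, 20]) cube([20, 109, 155]);
  translate([324, 20, 20]) cube([20, 109, 155]);
}
translate([358, 373, 1307]) {
  cube([308, 121, 17]);
  translate([0, 0, 17]) cube([308, 17, 45]);
  translate([0, 104, 17]) cube([308, 17, 45]);
  translate([0, 17, 17]) cube([17, 87, 45]);
  translate([291, 17, 17]) cube([17, 87, 45]);
}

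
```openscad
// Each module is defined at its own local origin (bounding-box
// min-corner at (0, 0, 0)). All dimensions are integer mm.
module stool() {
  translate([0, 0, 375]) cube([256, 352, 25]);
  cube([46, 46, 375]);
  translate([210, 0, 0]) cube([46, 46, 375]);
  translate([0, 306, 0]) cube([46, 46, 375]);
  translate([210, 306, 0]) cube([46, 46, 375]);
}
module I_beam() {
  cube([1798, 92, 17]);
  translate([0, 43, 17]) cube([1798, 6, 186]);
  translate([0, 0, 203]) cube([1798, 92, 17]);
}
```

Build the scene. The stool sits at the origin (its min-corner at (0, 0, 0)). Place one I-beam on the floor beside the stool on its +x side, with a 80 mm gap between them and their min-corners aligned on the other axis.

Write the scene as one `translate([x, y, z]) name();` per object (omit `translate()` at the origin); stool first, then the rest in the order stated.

stool();
translate([336, 0, 0]) I_beam();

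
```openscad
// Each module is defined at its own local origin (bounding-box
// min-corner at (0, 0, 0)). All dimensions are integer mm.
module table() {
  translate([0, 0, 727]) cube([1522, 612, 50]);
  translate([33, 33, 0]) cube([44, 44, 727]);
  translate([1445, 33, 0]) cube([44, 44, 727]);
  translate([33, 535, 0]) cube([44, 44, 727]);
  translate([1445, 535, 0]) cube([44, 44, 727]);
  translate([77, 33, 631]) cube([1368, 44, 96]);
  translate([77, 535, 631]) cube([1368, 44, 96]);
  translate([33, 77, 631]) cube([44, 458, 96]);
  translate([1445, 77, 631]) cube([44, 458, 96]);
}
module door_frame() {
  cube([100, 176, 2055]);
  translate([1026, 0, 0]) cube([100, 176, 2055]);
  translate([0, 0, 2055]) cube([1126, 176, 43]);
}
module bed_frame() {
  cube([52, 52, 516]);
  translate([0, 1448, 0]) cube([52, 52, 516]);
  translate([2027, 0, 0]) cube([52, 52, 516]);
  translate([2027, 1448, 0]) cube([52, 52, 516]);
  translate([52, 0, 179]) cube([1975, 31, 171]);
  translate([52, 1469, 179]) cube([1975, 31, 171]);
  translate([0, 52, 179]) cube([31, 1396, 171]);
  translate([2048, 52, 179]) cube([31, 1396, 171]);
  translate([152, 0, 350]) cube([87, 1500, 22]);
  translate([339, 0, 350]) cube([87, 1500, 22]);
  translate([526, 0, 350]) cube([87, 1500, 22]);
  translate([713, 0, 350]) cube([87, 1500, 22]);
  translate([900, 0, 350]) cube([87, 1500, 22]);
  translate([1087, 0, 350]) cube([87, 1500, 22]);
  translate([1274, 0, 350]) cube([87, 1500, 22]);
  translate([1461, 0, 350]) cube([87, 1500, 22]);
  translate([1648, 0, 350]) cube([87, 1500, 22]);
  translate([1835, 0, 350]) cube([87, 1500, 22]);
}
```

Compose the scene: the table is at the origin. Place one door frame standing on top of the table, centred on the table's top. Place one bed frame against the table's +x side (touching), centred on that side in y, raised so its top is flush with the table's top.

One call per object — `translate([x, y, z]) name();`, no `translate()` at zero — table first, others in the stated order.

table();
translate([198, 218, 777]) door_frame();
translate([1522, -444, 261]) bed_frame();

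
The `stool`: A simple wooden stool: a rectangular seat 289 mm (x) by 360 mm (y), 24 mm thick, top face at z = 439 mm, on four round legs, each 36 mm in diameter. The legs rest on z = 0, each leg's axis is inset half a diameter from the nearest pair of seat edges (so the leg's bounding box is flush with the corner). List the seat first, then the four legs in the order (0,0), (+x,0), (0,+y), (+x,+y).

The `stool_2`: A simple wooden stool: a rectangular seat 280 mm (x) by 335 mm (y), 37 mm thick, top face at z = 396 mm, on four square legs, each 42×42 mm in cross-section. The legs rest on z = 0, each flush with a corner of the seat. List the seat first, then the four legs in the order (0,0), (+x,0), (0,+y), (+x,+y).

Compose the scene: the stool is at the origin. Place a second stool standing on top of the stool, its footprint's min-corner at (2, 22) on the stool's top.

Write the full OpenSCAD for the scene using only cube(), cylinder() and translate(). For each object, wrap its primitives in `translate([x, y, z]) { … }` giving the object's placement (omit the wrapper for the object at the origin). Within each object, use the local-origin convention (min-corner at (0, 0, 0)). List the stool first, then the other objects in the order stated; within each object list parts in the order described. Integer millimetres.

translate([0, 0, 415]) cube([289, 360, 24]);
translate([18, 18, 0]) cylinder(h = 415, r = 18);
translate([271, 18, 0]) cylinder(h = 415, r = 18);
translate([18, 342, 0]) cylinder(h = 415, r = 18);
translate([271, 342, 0]) cylinder(h = 415, r = 18);
translate([2, 22, 439]) {
  translate([0, 0, 359]) cube([280, 335, 37]);
  cube([42, 42, 359]);
  translate([238, 0, 0]) cube([42, 42, 359]);
  translate([0, 293, 0]) cube([42, 42, 359]);
  translate([238, 293, 0]) cube([42, 42, 359]);
}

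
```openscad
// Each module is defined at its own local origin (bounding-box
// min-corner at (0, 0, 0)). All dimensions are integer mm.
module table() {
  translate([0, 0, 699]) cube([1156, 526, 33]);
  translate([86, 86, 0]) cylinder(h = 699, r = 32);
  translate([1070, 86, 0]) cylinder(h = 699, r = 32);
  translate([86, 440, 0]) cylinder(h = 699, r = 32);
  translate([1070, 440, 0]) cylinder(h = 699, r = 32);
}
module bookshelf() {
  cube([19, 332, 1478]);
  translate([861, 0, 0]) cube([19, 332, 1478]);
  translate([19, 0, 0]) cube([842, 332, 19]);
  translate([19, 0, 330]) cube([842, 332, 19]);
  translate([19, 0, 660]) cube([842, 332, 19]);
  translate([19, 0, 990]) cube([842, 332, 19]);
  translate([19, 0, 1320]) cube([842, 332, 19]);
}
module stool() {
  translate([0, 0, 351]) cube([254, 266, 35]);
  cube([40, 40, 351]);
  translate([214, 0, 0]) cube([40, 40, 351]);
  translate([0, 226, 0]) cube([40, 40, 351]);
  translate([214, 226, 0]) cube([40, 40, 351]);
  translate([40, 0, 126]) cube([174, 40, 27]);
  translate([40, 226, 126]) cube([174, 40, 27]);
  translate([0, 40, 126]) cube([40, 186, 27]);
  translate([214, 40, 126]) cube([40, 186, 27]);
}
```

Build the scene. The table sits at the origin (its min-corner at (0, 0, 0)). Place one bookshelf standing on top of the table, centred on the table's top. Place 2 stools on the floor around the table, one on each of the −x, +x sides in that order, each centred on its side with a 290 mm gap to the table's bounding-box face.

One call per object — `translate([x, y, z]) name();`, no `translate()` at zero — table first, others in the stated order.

table();
translate([138, 97, 732]) bookshelf();
translate([-544, 130, 0]) stool();
translate([1446, 130, 0]) stool();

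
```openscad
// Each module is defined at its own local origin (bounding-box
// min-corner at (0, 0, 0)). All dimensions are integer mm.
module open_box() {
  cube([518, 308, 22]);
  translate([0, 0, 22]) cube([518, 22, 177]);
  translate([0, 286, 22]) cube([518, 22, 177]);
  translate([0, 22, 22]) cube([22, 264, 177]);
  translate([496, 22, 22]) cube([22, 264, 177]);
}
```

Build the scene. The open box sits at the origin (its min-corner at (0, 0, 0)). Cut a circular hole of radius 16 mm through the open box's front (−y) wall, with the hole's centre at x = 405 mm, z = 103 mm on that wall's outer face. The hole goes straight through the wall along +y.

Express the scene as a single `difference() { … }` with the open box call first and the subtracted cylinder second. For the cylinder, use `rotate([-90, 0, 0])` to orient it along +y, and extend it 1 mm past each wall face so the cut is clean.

difference() {
  open_box();
  translate([405, -1, 103]) rotate([-90, 0, 0]) cylinder(h = 24, r = 16);
}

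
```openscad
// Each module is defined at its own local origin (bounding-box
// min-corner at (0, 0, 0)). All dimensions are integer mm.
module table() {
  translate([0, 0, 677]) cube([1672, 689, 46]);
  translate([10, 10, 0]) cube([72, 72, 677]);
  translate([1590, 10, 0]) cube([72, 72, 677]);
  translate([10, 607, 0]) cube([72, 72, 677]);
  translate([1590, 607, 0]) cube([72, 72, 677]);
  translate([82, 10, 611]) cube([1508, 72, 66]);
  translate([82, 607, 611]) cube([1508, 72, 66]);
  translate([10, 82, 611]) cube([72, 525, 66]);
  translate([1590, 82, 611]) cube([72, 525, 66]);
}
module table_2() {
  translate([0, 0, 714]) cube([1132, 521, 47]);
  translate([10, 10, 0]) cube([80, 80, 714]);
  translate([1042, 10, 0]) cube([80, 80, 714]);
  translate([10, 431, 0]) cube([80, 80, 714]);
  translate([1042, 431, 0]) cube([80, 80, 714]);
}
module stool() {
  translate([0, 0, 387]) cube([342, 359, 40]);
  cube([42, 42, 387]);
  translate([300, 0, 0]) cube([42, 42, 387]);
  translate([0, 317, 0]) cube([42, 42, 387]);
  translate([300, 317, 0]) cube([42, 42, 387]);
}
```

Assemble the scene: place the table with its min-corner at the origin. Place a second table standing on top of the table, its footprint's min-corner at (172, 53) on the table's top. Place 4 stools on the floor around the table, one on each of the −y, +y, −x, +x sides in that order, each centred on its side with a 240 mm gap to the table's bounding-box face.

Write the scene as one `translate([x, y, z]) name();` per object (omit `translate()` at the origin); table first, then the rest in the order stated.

table();
translate([172, 53, 723]) table_2();
translate([665, -599, 0]) stool();
translate([665, 929, 0]) stool();
translate([-582, 165, 0]) stool();
translate([1912, 165, 0]) stool();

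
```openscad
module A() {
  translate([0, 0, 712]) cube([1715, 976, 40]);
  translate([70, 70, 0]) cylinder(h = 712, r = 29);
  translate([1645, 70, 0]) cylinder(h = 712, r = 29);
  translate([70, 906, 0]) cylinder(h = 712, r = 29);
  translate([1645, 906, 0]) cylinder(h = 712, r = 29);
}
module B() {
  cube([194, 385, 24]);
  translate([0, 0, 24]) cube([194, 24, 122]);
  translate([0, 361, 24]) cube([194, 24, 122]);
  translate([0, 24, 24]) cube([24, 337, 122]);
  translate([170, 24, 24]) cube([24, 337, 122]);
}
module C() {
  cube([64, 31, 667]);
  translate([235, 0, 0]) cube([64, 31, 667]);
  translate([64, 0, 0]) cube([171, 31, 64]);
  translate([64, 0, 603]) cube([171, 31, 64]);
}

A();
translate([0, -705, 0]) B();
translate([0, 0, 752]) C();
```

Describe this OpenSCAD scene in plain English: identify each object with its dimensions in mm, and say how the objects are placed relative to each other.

A is a rectangular dining table. The top is 1715×976×40 mm with its upper surface at z = 752 mm. It stands on four round legs of 58 mm diameter, each leg's bounding box inset 41 mm from the nearest pair of top edges, running from the floor to the underside of the top.

B is an open storage box with external size 194×385×146 mm and wall thickness 24 mm (the base is also 24 mm thick). The base covers the whole footprint; the four walls stand on the base, with the y-facing walls full-width and the x-facing walls fitting between their inner faces.

C is a rectangular picture frame lying in the x–z plane (depth along y). The opening is 171 mm wide (x) by 539 mm tall (z), surrounded by a border 64 mm wide on all four sides. The frame is 31 mm deep and is made of two full-height vertical stiles with two horizontal rails fitted between them.

The open box is on the floor beside the table on its −y side. The picture frame is on top of the table.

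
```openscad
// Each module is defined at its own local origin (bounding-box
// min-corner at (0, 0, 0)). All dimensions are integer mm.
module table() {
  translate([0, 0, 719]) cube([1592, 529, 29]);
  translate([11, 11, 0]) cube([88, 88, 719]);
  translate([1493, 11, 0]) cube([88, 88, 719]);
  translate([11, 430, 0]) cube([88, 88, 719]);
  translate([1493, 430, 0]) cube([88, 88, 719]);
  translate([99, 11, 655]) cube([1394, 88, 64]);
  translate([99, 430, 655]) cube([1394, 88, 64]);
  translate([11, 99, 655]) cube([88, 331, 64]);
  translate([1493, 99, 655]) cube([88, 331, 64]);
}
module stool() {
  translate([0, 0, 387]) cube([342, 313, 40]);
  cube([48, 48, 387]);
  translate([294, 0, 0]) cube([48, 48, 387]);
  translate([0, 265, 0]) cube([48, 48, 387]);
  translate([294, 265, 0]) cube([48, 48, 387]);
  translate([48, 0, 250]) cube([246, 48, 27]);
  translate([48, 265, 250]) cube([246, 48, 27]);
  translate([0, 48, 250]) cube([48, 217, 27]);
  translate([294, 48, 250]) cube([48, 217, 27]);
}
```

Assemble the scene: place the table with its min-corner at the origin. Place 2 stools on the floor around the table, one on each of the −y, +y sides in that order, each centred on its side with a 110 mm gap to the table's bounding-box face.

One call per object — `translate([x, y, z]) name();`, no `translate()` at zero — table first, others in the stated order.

table();
translate([625, -423, 0]) stool();
translate([625, 639, 0]) stool();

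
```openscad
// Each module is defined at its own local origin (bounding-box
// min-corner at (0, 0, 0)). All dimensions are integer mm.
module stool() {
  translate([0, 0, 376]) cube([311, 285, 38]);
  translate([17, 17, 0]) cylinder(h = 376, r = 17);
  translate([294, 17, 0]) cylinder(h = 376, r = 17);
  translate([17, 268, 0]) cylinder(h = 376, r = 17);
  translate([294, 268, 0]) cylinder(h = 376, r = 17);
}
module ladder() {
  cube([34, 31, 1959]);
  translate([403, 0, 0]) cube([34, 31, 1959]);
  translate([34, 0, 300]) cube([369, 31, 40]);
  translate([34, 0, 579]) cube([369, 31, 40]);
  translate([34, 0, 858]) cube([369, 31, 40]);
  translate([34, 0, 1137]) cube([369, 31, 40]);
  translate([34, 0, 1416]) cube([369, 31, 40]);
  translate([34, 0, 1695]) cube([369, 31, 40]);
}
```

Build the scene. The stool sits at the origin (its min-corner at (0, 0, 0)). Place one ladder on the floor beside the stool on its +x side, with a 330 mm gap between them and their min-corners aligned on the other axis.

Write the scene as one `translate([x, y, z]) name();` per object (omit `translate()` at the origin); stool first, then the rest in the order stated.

stool();
translate([641, 0, 0]) ladder();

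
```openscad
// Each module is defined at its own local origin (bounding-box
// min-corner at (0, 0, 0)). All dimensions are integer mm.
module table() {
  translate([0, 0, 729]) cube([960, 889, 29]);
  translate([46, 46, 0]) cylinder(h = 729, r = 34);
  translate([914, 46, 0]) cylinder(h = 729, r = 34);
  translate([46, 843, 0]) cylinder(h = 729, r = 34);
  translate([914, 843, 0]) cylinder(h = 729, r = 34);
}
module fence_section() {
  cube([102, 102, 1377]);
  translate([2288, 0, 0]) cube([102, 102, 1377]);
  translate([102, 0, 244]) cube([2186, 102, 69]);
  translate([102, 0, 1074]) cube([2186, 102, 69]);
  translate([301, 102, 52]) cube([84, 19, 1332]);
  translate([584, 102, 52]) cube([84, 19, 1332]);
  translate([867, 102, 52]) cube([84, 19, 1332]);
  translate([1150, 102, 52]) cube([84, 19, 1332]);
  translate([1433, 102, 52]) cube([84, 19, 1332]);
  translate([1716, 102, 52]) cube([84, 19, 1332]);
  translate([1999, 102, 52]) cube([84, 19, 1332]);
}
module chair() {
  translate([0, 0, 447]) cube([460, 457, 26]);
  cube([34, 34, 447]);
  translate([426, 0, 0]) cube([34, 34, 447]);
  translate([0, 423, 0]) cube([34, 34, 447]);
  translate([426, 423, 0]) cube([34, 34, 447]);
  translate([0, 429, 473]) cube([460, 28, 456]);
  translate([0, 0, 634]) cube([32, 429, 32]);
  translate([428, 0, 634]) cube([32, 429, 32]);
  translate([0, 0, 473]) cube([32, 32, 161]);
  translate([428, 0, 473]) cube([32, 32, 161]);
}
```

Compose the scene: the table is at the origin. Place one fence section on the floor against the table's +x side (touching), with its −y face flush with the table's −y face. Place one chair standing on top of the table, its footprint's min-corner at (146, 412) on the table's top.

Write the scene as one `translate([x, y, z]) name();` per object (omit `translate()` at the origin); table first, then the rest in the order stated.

table();
translate([960, 0, 0]) fence_section();
translate([146, 412, 758]) chair();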